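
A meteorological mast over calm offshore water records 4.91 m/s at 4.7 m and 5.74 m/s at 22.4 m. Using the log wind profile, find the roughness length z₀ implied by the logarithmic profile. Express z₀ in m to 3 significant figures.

Log law: V(z) ∝ ln(z/z₀). With r = V₁/V₂ = 4.91/5.74 = 0.85540,
r · ln(z₂/z₀) = ln(z₁/z₀) ⇒ ln z₀ = (ln z₁ − r·ln z₂)/(1 − r)
ln z₀ = (1.54756 − 0.85540×3.10906) / 0.14460 = -7.6897
z₀ = exp(-7.6897) = 0.0004575 m

z₀ ≈ 0.000457 m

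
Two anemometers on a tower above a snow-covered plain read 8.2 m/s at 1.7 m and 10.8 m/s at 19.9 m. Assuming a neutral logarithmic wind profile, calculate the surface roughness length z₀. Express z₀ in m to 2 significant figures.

z₀ ≈ 0.00073 m

Log law: V(z) ∝ ln(z/z₀). With r = V₁/V₂ = 8.2/10.8 = 0.75926,
r · ln(z₂/z₀) = ln(z₁/z₀) ⇒ ln z₀ = (ln z₁ − r·ln z₂)/(1 − r)
ln z₀ = (0.53063 − 0.75926×2.99072) / 0.24074 = -7.2281
z₀ = exp(-7.2281) = 0.0007259 m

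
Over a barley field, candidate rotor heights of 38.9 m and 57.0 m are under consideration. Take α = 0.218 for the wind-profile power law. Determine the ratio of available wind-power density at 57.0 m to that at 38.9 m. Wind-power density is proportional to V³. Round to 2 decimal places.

Speed ratio: V_B/V_A = (z_B/z_A)^α = (57.0/38.9)^0.218 = (1.4653)^0.218 = 1.08686
Power-density ratio: P_B/P_A = (V_B/V_A)³ = (1.08686)³ = 1.28385

1.28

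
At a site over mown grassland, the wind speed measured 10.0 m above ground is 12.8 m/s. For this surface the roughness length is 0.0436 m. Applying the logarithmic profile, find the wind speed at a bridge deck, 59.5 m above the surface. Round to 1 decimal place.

17.0 m/s

Log law: V(z) ∝ ln(z/z₀), so V₂/V₁ = ln(z₂/z₀) / ln(z₁/z₀).
ln(59.5/0.0436) = 7.2187, ln(10.0/0.0436) = 5.4353
V₂ = 12.8 × 7.2187/5.4353 = 12.8 × 1.3281 = 16.9999 m/s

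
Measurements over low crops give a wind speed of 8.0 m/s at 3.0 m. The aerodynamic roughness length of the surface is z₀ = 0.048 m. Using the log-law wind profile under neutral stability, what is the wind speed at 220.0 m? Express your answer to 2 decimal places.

Log law: V(z) ∝ ln(z/z₀), so V₂/V₁ = ln(z₂/z₀) / ln(z₁/z₀).
ln(220.0/0.048) = 8.4302, ln(3.0/0.048) = 4.1352
V₂ = 8.0 × 8.4302/4.1352 = 8.0 × 2.0387 = 16.3092 m/s

16.31 m/s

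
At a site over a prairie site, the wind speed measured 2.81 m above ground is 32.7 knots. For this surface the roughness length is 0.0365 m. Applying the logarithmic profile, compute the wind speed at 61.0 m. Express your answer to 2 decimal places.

Log law: V(z) ∝ ln(z/z₀), so V₂/V₁ = ln(z₂/z₀) / ln(z₁/z₀).
ln(61.0/0.0365) = 7.4213, ln(2.81/0.0365) = 4.3436
V₂ = 32.7 × 7.4213/4.3436 = 32.7 × 1.7086 = 55.8697 knots

55.87 knots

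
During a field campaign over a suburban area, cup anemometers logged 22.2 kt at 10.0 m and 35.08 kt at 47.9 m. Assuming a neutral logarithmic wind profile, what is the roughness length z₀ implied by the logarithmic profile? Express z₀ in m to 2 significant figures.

z₀ ≈ 0.67 m

Log law: V(z) ∝ ln(z/z₀). With r = V₁/V₂ = 22.2/35.08 = 0.63284,
r · ln(z₂/z₀) = ln(z₁/z₀) ⇒ ln z₀ = (ln z₁ − r·ln z₂)/(1 − r)
ln z₀ = (2.30259 − 0.63284×3.86912) / 0.36716 = -0.3975
z₀ = exp(-0.3975) = 0.6720 m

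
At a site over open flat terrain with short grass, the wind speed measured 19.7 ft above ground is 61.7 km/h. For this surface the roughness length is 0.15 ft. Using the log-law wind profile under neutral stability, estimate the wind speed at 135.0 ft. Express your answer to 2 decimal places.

Log law: V(z) ∝ ln(z/z₀), so V₂/V₁ = ln(z₂/z₀) / ln(z₁/z₀).
ln(135.0/0.15) = 6.8024, ln(19.7/0.15) = 4.8777
V₂ = 61.7 × 6.8024/4.8777 = 61.7 × 1.3946 = 86.0456 km/h

86.05 km/h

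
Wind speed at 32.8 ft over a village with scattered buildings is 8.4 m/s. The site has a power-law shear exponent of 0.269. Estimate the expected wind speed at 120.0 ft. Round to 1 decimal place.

Power-law profile: V₂ = V₁ · (z₂/z₁)^α
V₂ = 8.4 × (120.0/32.8)^0.269 = 8.4 × (3.6585)^0.269
    = 8.4 × 1.4175 = 11.9072 m/s

11.9 m/s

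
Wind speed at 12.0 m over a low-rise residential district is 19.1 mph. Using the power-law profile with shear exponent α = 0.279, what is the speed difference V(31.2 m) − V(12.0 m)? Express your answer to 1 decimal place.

5.8 mph

Power law: V₂ = V₁ · (z₂/z₁)^α = 19.1 × (2.6000)^0.279 = 24.9351 mph
ΔV = 24.9351 − 19.1 = 5.8351 mph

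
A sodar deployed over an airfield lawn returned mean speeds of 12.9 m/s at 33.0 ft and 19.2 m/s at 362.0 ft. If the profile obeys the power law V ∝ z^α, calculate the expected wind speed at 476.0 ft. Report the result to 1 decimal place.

20.1 m/s

First find α: α = ln(V₂/V₁)/ln(z₂/z₁) = ln(19.2/12.9)/ln(362.0/33.0) = 0.39768/2.39514 = 0.1660
Extrapolate from 362.0 ft to 476.0 ft: V₃ = 19.2 × (476.0/362.0)^0.1660 = 19.2 × 1.0465 = 20.0929 m/s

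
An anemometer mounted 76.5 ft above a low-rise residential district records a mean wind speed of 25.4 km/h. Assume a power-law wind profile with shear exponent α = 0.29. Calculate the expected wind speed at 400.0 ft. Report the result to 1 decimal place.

41.0 km/h

Power-law profile: V₂ = V₁ · (z₂/z₁)^α
V₂ = 25.4 × (400.0/76.5)^0.29 = 25.4 × (5.2288)^0.29
    = 25.4 × 1.6156 = 41.0364 km/h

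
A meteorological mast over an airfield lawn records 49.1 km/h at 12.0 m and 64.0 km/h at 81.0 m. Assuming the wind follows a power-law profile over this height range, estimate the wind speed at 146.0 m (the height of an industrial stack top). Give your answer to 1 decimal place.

First find α: α = ln(V₂/V₁)/ln(z₂/z₁) = ln(64.0/49.1)/ln(81.0/12.0) = 0.26502/1.90954 = 0.1388
Extrapolate from 81.0 m to 146.0 m: V₃ = 64.0 × (146.0/81.0)^0.1388 = 64.0 × 1.0852 = 69.4531 km/h

69.5 km/h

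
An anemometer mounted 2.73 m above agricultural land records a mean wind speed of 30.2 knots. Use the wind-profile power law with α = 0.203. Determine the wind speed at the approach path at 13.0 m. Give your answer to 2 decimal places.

41.46 knots

Power-law profile: V₂ = V₁ · (z₂/z₁)^α
V₂ = 30.2 × (13.0/2.73)^0.203 = 30.2 × (4.7619)^0.203
    = 30.2 × 1.3727 = 41.4569 knots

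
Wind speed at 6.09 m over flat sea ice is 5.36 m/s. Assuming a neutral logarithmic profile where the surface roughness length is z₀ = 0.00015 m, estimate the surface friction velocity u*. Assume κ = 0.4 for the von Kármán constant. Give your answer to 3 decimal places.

u* ≈ 0.202 m/s

Log law: V(z) = (u*/κ) · ln(z/z₀) ⇒ u* = κ · V / ln(z/z₀)
u* = 0.4 × 5.36 / ln(6.09/0.00015) = 0.4 × 5.36 / 10.6115
   = 2.1440 / 10.6115 = 0.2020 m/s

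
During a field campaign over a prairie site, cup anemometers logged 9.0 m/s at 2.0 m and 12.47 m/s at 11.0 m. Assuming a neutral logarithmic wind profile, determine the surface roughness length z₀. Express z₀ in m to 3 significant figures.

Log law: V(z) ∝ ln(z/z₀). With r = V₁/V₂ = 9.0/12.47 = 0.72173,
r · ln(z₂/z₀) = ln(z₁/z₀) ⇒ ln z₀ = (ln z₁ − r·ln z₂)/(1 − r)
ln z₀ = (0.69315 − 0.72173×2.39790) / 0.27827 = -3.7284
z₀ = exp(-3.7284) = 0.02403 m

z₀ ≈ 0.0240 m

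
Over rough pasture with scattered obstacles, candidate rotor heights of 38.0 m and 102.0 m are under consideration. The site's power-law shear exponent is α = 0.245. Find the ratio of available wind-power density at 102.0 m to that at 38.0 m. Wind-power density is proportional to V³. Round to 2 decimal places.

2.07

Speed ratio: V_B/V_A = (z_B/z_A)^α = (102.0/38.0)^0.245 = (2.6842)^0.245 = 1.27368
Power-density ratio: P_B/P_A = (V_B/V_A)³ = (1.27368)³ = 2.06624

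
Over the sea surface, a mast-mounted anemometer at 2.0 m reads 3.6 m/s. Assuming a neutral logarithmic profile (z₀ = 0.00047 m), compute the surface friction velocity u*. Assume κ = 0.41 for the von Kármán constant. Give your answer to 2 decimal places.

Log law: V(z) = (u*/κ) · ln(z/z₀) ⇒ u* = κ · V / ln(z/z₀)
u* = 0.41 × 3.6 / ln(2.0/0.00047) = 0.41 × 3.6 / 8.3559
   = 1.4760 / 8.3559 = 0.1766 m/s

u* ≈ 0.18 m/s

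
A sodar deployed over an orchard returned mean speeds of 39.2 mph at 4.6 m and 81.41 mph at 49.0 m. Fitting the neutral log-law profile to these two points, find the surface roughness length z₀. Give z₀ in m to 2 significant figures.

Log law: V(z) ∝ ln(z/z₀). With r = V₁/V₂ = 39.2/81.41 = 0.48151,
r · ln(z₂/z₀) = ln(z₁/z₀) ⇒ ln z₀ = (ln z₁ − r·ln z₂)/(1 − r)
ln z₀ = (1.52606 − 0.48151×3.89182) / 0.51849 = -0.6710
z₀ = exp(-0.6710) = 0.5112 m

z₀ ≈ 0.51 m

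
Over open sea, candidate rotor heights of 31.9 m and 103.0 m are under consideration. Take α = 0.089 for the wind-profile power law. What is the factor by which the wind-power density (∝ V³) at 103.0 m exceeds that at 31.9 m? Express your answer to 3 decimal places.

Speed ratio: V_B/V_A = (z_B/z_A)^α = (103.0/31.9)^0.089 = (3.2288)^0.089 = 1.10995
Power-density ratio: P_B/P_A = (V_B/V_A)³ = (1.10995)³ = 1.36746

1.367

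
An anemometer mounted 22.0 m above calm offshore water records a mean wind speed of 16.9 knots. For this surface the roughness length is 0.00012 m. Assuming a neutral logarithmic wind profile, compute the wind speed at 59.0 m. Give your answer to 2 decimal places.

18.28 knots

Log law: V(z) ∝ ln(z/z₀), so V₂/V₁ = ln(z₂/z₀) / ln(z₁/z₀).
ln(59.0/0.00012) = 13.1056, ln(22.0/0.00012) = 12.1191
V₂ = 16.9 × 13.1056/12.1191 = 16.9 × 1.0814 = 18.2757 knots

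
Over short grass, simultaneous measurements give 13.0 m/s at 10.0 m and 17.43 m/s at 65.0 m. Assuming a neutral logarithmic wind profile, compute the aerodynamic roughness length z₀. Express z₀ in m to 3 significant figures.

z₀ ≈ 0.0412 m

Log law: V(z) ∝ ln(z/z₀). With r = V₁/V₂ = 13.0/17.43 = 0.74584,
r · ln(z₂/z₀) = ln(z₁/z₀) ⇒ ln z₀ = (ln z₁ − r·ln z₂)/(1 − r)
ln z₀ = (2.30259 − 0.74584×4.17439) / 0.25416 = -3.1903
z₀ = exp(-3.1903) = 0.04116 m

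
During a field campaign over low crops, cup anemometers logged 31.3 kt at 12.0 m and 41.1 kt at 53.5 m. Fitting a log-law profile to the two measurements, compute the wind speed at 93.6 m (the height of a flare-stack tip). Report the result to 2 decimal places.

Log law: V ∝ ln(z/z₀). From the pair, with r = V₁/V₂ = 0.76156,
ln z₀ = (ln z₁ − r·ln z₂)/(1 − r) = (2.4849 − 0.76156×3.9797)/0.23844 = -2.2892 → z₀ = 0.1013 m
V₃ = V₁ · ln(z₃/z₀)/ln(z₁/z₀) = 31.3 × 6.8283/4.7741 = 44.7672 kt

44.77 kt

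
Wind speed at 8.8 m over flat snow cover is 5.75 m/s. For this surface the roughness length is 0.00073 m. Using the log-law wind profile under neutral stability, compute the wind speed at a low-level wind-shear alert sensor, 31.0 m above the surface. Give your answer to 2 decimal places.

Log law: V(z) ∝ ln(z/z₀), so V₂/V₁ = ln(z₂/z₀) / ln(z₁/z₀).
ln(31.0/0.00073) = 10.6565, ln(8.8/0.00073) = 9.3972
V₂ = 5.75 × 10.6565/9.3972 = 5.75 × 1.1340 = 6.5205 m/s

6.52 m/s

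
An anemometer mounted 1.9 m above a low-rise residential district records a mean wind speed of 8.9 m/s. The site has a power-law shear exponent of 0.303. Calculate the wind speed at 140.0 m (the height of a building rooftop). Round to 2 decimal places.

Power-law profile: V₂ = V₁ · (z₂/z₁)^α
V₂ = 8.9 × (140.0/1.9)^0.303 = 8.9 × (73.6842)^0.303
    = 8.9 × 3.6797 = 32.7495 m/s

32.75 m/s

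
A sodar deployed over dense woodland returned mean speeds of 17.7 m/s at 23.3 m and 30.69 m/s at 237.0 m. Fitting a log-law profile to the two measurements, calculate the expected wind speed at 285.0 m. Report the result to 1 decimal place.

31.7 m/s

Log law: V ∝ ln(z/z₀). From the pair, with r = V₁/V₂ = 0.57674,
ln z₀ = (ln z₁ − r·ln z₂)/(1 − r) = (3.1485 − 0.57674×5.4681)/0.42326 = -0.0122 → z₀ = 0.9879 m
V₃ = V₁ · ln(z₃/z₀)/ln(z₁/z₀) = 17.7 × 5.6647/3.1607 = 31.7228 m/s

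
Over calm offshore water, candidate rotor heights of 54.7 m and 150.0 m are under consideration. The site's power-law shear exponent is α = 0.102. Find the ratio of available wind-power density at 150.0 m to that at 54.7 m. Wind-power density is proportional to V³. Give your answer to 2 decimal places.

Speed ratio: V_B/V_A = (z_B/z_A)^α = (150.0/54.7)^0.102 = (2.7422)^0.102 = 1.10837
Power-density ratio: P_B/P_A = (V_B/V_A)³ = (1.10837)³ = 1.36163

1.36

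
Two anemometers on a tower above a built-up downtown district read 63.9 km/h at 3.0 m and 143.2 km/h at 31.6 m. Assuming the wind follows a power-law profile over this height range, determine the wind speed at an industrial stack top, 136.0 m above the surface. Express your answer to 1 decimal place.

First find α: α = ln(V₂/V₁)/ln(z₂/z₁) = ln(143.2/63.9)/ln(31.6/3.0) = 0.80692/2.35454 = 0.3427
Extrapolate from 31.6 m to 136.0 m: V₃ = 143.2 × (136.0/31.6)^0.3427 = 143.2 × 1.6490 = 236.1400 km/h

236.1 km/h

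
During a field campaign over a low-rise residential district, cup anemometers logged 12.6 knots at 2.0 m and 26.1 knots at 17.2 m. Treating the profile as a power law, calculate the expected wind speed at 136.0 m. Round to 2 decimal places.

First find α: α = ln(V₂/V₁)/ln(z₂/z₁) = ln(26.1/12.6)/ln(17.2/2.0) = 0.72824/2.15176 = 0.3384
Extrapolate from 17.2 m to 136.0 m: V₃ = 26.1 × (136.0/17.2)^0.3384 = 26.1 × 2.0134 = 52.5486 knots

52.55 knots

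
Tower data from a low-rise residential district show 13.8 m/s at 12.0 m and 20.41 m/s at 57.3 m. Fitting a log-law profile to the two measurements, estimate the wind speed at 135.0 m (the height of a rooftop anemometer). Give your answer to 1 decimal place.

Log law: V ∝ ln(z/z₀). From the pair, with r = V₁/V₂ = 0.67614,
ln z₀ = (ln z₁ − r·ln z₂)/(1 − r) = (2.4849 − 0.67614×4.0483)/0.32386 = -0.7791 → z₀ = 0.4588 m
V₃ = V₁ · ln(z₃/z₀)/ln(z₁/z₀) = 13.8 × 5.6843/3.2640 = 24.0333 m/s

24.0 m/s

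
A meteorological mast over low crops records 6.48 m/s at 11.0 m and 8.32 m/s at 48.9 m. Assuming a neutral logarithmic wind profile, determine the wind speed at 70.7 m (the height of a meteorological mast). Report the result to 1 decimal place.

Log law: V ∝ ln(z/z₀). From the pair, with r = V₁/V₂ = 0.77885,
ln z₀ = (ln z₁ − r·ln z₂)/(1 − r) = (2.3979 − 0.77885×3.8898)/0.22115 = -2.8561 → z₀ = 0.05749 m
V₃ = V₁ · ln(z₃/z₀)/ln(z₁/z₀) = 6.48 × 7.1146/5.2540 = 8.7747 m/s

8.8 m/s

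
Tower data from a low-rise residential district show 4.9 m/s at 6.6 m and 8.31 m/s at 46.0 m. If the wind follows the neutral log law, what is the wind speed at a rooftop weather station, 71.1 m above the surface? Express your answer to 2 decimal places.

9.07 m/s

Log law: V ∝ ln(z/z₀). From the pair, with r = V₁/V₂ = 0.58965,
ln z₀ = (ln z₁ − r·ln z₂)/(1 − r) = (1.8871 − 0.58965×3.8286)/0.41035 = -0.9029 → z₀ = 0.4054 m
V₃ = V₁ · ln(z₃/z₀)/ln(z₁/z₀) = 4.9 × 5.1670/2.7899 = 9.0748 m/s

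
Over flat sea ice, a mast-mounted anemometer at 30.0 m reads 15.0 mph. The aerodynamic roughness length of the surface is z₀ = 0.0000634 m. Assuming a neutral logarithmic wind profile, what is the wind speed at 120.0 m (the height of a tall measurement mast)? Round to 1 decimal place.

16.6 mph

Log law: V(z) ∝ ln(z/z₀), so V₂/V₁ = ln(z₂/z₀) / ln(z₁/z₀).
ln(120.0/0.0000634) = 14.4535, ln(30.0/0.0000634) = 13.0672
V₂ = 15.0 × 14.4535/13.0672 = 15.0 × 1.1061 = 16.5913 mph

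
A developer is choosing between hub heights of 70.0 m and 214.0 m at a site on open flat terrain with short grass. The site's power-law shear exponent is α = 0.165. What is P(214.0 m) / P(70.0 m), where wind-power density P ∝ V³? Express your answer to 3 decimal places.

1.739

Speed ratio: V_B/V_A = (z_B/z_A)^α = (214.0/70.0)^0.165 = (3.0571)^0.165 = 1.20248
Power-density ratio: P_B/P_A = (V_B/V_A)³ = (1.20248)³ = 1.73873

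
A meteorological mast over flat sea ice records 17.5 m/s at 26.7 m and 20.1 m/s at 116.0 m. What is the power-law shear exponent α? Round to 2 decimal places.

α ≈ 0.09

Power law: V₂/V₁ = (z₂/z₁)^α ⇒ α = ln(V₂/V₁) / ln(z₂/z₁)
α = ln(20.1/17.5) / ln(116.0/26.7) = ln(1.1486) / ln(4.3446)
  = 0.13852 / 1.46893 = 0.09430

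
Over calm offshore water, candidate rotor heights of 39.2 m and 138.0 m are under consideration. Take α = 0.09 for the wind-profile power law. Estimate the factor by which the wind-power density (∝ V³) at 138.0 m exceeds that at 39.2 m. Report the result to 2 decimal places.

1.40

Speed ratio: V_B/V_A = (z_B/z_A)^α = (138.0/39.2)^0.09 = (3.5204)^0.09 = 1.11994
Power-density ratio: P_B/P_A = (V_B/V_A)³ = (1.11994)³ = 1.40469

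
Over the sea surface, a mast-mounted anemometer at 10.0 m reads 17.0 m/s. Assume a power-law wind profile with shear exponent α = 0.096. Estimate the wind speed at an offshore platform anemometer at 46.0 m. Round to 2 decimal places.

Power-law profile: V₂ = V₁ · (z₂/z₁)^α
V₂ = 17.0 × (46.0/10.0)^0.096 = 17.0 × (4.6000)^0.096
    = 17.0 × 1.1578 = 19.6822 m/s

19.68 m/s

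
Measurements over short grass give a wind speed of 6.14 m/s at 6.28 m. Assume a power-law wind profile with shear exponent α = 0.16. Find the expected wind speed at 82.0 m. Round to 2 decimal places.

9.26 m/s

Power-law profile: V₂ = V₁ · (z₂/z₁)^α
V₂ = 6.14 × (82.0/6.28)^0.16 = 6.14 × (13.0573)^0.16
    = 6.14 × 1.5085 = 9.2620 m/s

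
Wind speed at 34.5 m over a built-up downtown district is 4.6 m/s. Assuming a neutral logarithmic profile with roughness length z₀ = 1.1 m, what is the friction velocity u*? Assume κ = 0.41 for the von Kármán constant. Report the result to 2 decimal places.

u* ≈ 0.55 m/s

Log law: V(z) = (u*/κ) · ln(z/z₀) ⇒ u* = κ · V / ln(z/z₀)
u* = 0.41 × 4.6 / ln(34.5/1.1) = 0.41 × 4.6 / 3.4456
   = 1.8860 / 3.4456 = 0.5474 m/s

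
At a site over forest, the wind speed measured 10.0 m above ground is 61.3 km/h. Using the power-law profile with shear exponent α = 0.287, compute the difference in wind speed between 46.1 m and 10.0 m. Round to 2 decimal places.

Power law: V₂ = V₁ · (z₂/z₁)^α = 61.3 × (4.6100)^0.287 = 95.0479 km/h
ΔV = 95.0479 − 61.3 = 33.7479 km/h

33.75 km/h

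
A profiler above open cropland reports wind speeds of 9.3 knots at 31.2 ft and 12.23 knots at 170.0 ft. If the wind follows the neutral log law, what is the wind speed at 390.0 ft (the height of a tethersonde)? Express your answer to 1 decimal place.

13.7 knots

Log law: V ∝ ln(z/z₀). From the pair, with r = V₁/V₂ = 0.76043,
ln z₀ = (ln z₁ − r·ln z₂)/(1 − r) = (3.4404 − 0.76043×5.1358)/0.23957 = -1.9408 → z₀ = 0.1436 ft
V₃ = V₁ · ln(z₃/z₀)/ln(z₁/z₀) = 9.3 × 7.9070/5.3812 = 13.6650 knots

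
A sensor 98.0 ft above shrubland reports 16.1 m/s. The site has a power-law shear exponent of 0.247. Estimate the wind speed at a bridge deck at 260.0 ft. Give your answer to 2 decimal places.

Power-law profile: V₂ = V₁ · (z₂/z₁)^α
V₂ = 16.1 × (260.0/98.0)^0.247 = 16.1 × (2.6531)^0.247
    = 16.1 × 1.2725 = 20.4876 m/s

20.49 m/s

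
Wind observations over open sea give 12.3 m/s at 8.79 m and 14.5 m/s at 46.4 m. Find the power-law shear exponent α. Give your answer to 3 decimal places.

α ≈ 0.099

Power law: V₂/V₁ = (z₂/z₁)^α ⇒ α = ln(V₂/V₁) / ln(z₂/z₁)
α = ln(14.5/12.3) / ln(46.4/8.79) = ln(1.1789) / ln(5.2787)
  = 0.16455 / 1.66368 = 0.09891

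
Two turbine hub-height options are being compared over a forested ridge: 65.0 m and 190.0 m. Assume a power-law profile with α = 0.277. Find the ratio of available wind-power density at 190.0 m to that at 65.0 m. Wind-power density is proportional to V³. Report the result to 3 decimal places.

Speed ratio: V_B/V_A = (z_B/z_A)^α = (190.0/65.0)^0.277 = (2.9231)^0.277 = 1.34598
Power-density ratio: P_B/P_A = (V_B/V_A)³ = (1.34598)³ = 2.43845

2.438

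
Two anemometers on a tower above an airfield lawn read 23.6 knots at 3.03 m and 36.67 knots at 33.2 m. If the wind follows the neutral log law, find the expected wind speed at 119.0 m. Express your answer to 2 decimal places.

Log law: V ∝ ln(z/z₀). From the pair, with r = V₁/V₂ = 0.64358,
ln z₀ = (ln z₁ − r·ln z₂)/(1 − r) = (1.1086 − 0.64358×3.5025)/0.35642 = -3.2142 → z₀ = 0.04019 m
V₃ = V₁ · ln(z₃/z₀)/ln(z₁/z₀) = 23.6 × 7.9933/4.3227 = 43.6395 knots

43.64 knots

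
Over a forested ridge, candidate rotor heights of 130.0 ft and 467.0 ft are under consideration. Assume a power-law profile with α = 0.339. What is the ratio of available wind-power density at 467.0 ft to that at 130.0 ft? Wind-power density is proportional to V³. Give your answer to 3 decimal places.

3.671

Speed ratio: V_B/V_A = (z_B/z_A)^α = (467.0/130.0)^0.339 = (3.5923)^0.339 = 1.54266
Power-density ratio: P_B/P_A = (V_B/V_A)³ = (1.54266)³ = 3.67126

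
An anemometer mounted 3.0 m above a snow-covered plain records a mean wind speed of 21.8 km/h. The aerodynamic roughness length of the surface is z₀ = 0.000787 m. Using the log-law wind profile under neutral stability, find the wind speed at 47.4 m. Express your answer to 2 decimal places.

Log law: V(z) ∝ ln(z/z₀), so V₂/V₁ = ln(z₂/z₀) / ln(z₁/z₀).
ln(47.4/0.000787) = 11.0059, ln(3.0/0.000787) = 8.2459
V₂ = 21.8 × 11.0059/8.2459 = 21.8 × 1.3347 = 29.0967 km/h

29.10 km/h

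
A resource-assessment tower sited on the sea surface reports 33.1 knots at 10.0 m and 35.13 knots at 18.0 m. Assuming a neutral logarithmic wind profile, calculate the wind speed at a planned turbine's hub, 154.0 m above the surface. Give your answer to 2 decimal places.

Log law: V ∝ ln(z/z₀). From the pair, with r = V₁/V₂ = 0.94221,
ln z₀ = (ln z₁ − r·ln z₂)/(1 − r) = (2.3026 − 0.94221×2.8904)/0.05779 = -7.2815 → z₀ = 0.0006881 m
V₃ = V₁ · ln(z₃/z₀)/ln(z₁/z₀) = 33.1 × 12.3185/9.5841 = 42.5435 knots

42.54 knots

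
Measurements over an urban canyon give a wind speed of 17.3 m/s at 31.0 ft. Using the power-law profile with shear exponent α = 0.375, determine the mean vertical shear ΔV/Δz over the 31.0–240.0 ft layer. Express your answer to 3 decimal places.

Power law: V₂ = V₁ · (z₂/z₁)^α = 17.3 × (7.7419)^0.375 = 37.2705 m/s
ΔV/Δz = (37.2705 − 17.3)/(240.0 − 31.0) = 19.9705/209.0000 = 0.09555 m/s/ft

0.096 m/s/ft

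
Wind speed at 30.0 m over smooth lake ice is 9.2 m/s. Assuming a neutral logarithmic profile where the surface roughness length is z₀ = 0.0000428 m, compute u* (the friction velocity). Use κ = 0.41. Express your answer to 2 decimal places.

u* ≈ 0.28 m/s

Log law: V(z) = (u*/κ) · ln(z/z₀) ⇒ u* = κ · V / ln(z/z₀)
u* = 0.41 × 9.2 / ln(30.0/0.0000428) = 0.41 × 9.2 / 13.4602
   = 3.7720 / 13.4602 = 0.2802 m/s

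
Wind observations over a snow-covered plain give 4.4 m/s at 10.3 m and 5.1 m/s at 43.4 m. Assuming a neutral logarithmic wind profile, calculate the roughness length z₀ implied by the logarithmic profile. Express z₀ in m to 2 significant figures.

Log law: V(z) ∝ ln(z/z₀). With r = V₁/V₂ = 4.4/5.1 = 0.86275,
r · ln(z₂/z₀) = ln(z₁/z₀) ⇒ ln z₀ = (ln z₁ − r·ln z₂)/(1 − r)
ln z₀ = (2.33214 − 0.86275×3.77046) / 0.13725 = -6.7087
z₀ = exp(-6.7087) = 0.001220 m

z₀ ≈ 0.0012 m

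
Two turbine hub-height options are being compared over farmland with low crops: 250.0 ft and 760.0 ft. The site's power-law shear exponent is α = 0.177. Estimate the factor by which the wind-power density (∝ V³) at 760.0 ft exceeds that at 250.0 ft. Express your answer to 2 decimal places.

Speed ratio: V_B/V_A = (z_B/z_A)^α = (760.0/250.0)^0.177 = (3.0400)^0.177 = 1.21750
Power-density ratio: P_B/P_A = (V_B/V_A)³ = (1.21750)³ = 1.80470

1.80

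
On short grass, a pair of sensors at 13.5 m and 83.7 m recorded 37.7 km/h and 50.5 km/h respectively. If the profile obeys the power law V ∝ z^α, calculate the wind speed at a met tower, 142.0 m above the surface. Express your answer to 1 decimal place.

55.0 km/h

First find α: α = ln(V₂/V₁)/ln(z₂/z₁) = ln(50.5/37.7)/ln(83.7/13.5) = 0.29231/1.82455 = 0.1602
Extrapolate from 83.7 m to 142.0 m: V₃ = 50.5 × (142.0/83.7)^0.1602 = 50.5 × 1.0884 = 54.9629 km/h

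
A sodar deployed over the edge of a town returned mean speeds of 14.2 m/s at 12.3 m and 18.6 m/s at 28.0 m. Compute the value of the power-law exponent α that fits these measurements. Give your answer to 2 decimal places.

Power law: V₂/V₁ = (z₂/z₁)^α ⇒ α = ln(V₂/V₁) / ln(z₂/z₁)
α = ln(18.6/14.2) / ln(28.0/12.3) = ln(1.3099) / ln(2.2764)
  = 0.26992 / 0.82261 = 0.32813

α ≈ 0.33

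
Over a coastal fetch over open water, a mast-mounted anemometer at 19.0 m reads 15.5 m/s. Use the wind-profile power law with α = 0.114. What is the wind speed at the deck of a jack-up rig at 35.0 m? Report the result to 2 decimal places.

16.62 m/s

Power-law profile: V₂ = V₁ · (z₂/z₁)^α
V₂ = 15.5 × (35.0/19.0)^0.114 = 15.5 × (1.8421)^0.114
    = 15.5 × 1.0721 = 16.6180 m/s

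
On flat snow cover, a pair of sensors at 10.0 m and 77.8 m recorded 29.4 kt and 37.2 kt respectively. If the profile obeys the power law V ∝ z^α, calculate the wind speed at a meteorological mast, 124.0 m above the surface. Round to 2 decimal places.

39.24 kt

First find α: α = ln(V₂/V₁)/ln(z₂/z₁) = ln(37.2/29.4)/ln(77.8/10.0) = 0.23531/2.05156 = 0.1147
Extrapolate from 77.8 m to 124.0 m: V₃ = 37.2 × (124.0/77.8)^0.1147 = 37.2 × 1.0549 = 39.2431 kt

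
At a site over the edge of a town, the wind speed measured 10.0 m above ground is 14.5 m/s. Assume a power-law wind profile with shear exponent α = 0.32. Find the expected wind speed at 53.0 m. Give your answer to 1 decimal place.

24.7 m/s

Power-law profile: V₂ = V₁ · (z₂/z₁)^α
V₂ = 14.5 × (53.0/10.0)^0.32 = 14.5 × (5.3000)^0.32
    = 14.5 × 1.7052 = 24.7250 m/s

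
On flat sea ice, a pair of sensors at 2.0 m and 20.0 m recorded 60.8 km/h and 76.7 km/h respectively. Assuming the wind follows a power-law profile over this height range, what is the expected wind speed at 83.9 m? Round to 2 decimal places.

88.64 km/h

First find α: α = ln(V₂/V₁)/ln(z₂/z₁) = ln(76.7/60.8)/ln(20.0/2.0) = 0.23231/2.30259 = 0.1009
Extrapolate from 20.0 m to 83.9 m: V₃ = 76.7 × (83.9/20.0)^0.1009 = 76.7 × 1.1557 = 88.6388 km/h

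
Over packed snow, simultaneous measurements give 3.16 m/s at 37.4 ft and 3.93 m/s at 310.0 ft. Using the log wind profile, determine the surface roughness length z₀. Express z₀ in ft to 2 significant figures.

z₀ ≈ 0.0064 ft

Log law: V(z) ∝ ln(z/z₀). With r = V₁/V₂ = 3.16/3.93 = 0.80407,
r · ln(z₂/z₀) = ln(z₁/z₀) ⇒ ln z₀ = (ln z₁ − r·ln z₂)/(1 − r)
ln z₀ = (3.62167 − 0.80407×5.73657) / 0.19593 = -5.0577
z₀ = exp(-5.0577) = 0.006360 ft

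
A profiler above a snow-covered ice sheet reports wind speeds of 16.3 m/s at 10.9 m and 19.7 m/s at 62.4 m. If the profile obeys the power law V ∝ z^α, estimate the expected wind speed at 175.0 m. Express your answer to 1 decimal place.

First find α: α = ln(V₂/V₁)/ln(z₂/z₁) = ln(19.7/16.3)/ln(62.4/10.9) = 0.18945/1.74480 = 0.1086
Extrapolate from 62.4 m to 175.0 m: V₃ = 19.7 × (175.0/62.4)^0.1086 = 19.7 × 1.1185 = 22.0341 m/s

22.0 m/s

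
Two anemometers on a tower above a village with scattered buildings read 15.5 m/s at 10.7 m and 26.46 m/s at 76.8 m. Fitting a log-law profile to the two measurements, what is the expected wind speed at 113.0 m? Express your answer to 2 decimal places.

Log law: V ∝ ln(z/z₀). From the pair, with r = V₁/V₂ = 0.58579,
ln z₀ = (ln z₁ − r·ln z₂)/(1 − r) = (2.3702 − 0.58579×4.3412)/0.41421 = -0.4172 → z₀ = 0.6589 m
V₃ = V₁ · ln(z₃/z₀)/ln(z₁/z₀) = 15.5 × 5.1445/2.7874 = 28.6075 m/s

28.61 m/s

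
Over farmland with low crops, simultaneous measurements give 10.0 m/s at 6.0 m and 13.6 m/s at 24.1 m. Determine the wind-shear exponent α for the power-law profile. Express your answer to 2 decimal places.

α ≈ 0.22

Power law: V₂/V₁ = (z₂/z₁)^α ⇒ α = ln(V₂/V₁) / ln(z₂/z₁)
α = ln(13.6/10.0) / ln(24.1/6.0) = ln(1.3600) / ln(4.0167)
  = 0.30748 / 1.39045 = 0.22114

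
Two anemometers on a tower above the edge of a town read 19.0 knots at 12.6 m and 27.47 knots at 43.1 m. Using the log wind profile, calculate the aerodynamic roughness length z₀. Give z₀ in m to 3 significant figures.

z₀ ≈ 0.798 m

Log law: V(z) ∝ ln(z/z₀). With r = V₁/V₂ = 19.0/27.47 = 0.69166,
r · ln(z₂/z₀) = ln(z₁/z₀) ⇒ ln z₀ = (ln z₁ − r·ln z₂)/(1 − r)
ln z₀ = (2.53370 − 0.69166×3.76352) / 0.30834 = -0.2251
z₀ = exp(-0.2251) = 0.7985 m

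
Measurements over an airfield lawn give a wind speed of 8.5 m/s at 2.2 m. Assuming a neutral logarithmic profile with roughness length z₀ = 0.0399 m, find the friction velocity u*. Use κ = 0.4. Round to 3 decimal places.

Log law: V(z) = (u*/κ) · ln(z/z₀) ⇒ u* = κ · V / ln(z/z₀)
u* = 0.4 × 8.5 / ln(2.2/0.0399) = 0.4 × 8.5 / 4.0098
   = 3.4000 / 4.0098 = 0.8479 m/s

u* ≈ 0.848 m/s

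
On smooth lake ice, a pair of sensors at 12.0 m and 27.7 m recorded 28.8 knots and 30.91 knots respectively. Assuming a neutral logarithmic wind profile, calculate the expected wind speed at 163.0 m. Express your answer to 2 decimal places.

Log law: V ∝ ln(z/z₀). From the pair, with r = V₁/V₂ = 0.93174,
ln z₀ = (ln z₁ − r·ln z₂)/(1 − r) = (2.4849 − 0.93174×3.3214)/0.06826 = -8.9331 → z₀ = 0.0001320 m
V₃ = V₁ · ln(z₃/z₀)/ln(z₁/z₀) = 28.8 × 14.0268/11.4180 = 35.3804 knots

35.38 knots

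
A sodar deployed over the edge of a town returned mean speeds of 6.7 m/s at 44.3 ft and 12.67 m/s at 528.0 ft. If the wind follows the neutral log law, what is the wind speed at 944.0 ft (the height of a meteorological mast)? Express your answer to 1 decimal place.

14.1 m/s

Log law: V ∝ ln(z/z₀). From the pair, with r = V₁/V₂ = 0.52881,
ln z₀ = (ln z₁ − r·ln z₂)/(1 − r) = (3.7910 − 0.52881×6.2691)/0.47119 = 1.0099 → z₀ = 2.745 ft
V₃ = V₁ · ln(z₃/z₀)/ln(z₁/z₀) = 6.7 × 5.8403/2.7811 = 14.0698 m/s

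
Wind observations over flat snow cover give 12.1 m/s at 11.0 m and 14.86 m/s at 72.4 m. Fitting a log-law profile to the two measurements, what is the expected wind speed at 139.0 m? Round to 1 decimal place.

15.8 m/s

Log law: V ∝ ln(z/z₀). From the pair, with r = V₁/V₂ = 0.81427,
ln z₀ = (ln z₁ − r·ln z₂)/(1 − r) = (2.3979 − 0.81427×4.2822)/0.18573 = -5.8630 → z₀ = 0.002843 m
V₃ = V₁ · ln(z₃/z₀)/ln(z₁/z₀) = 12.1 × 10.7975/8.2609 = 15.8154 m/s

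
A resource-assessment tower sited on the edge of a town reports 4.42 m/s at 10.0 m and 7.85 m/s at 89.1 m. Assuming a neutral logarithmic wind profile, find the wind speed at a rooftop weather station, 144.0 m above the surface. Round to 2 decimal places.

Log law: V ∝ ln(z/z₀). From the pair, with r = V₁/V₂ = 0.56306,
ln z₀ = (ln z₁ − r·ln z₂)/(1 − r) = (2.3026 − 0.56306×4.4898)/0.43694 = -0.5159 → z₀ = 0.5970 m
V₃ = V₁ · ln(z₃/z₀)/ln(z₁/z₀) = 4.42 × 5.4857/2.8185 = 8.6028 m/s

8.60 m/s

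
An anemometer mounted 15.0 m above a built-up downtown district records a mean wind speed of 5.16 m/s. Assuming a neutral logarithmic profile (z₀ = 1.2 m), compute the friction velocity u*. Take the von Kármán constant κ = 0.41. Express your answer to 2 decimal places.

u* ≈ 0.84 m/s

Log law: V(z) = (u*/κ) · ln(z/z₀) ⇒ u* = κ · V / ln(z/z₀)
u* = 0.41 × 5.16 / ln(15.0/1.2) = 0.41 × 5.16 / 2.5257
   = 2.1156 / 2.5257 = 0.8376 m/s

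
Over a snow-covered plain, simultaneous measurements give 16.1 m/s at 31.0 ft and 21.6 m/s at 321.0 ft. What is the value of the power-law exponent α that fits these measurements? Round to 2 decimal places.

α ≈ 0.13

Power law: V₂/V₁ = (z₂/z₁)^α ⇒ α = ln(V₂/V₁) / ln(z₂/z₁)
α = ln(21.6/16.1) / ln(321.0/31.0) = ln(1.3416) / ln(10.3548)
  = 0.29387 / 2.33745 = 0.12572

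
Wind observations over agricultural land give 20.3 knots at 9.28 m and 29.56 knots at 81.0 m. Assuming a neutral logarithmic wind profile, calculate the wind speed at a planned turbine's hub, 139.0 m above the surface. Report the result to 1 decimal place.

31.9 knots

Log law: V ∝ ln(z/z₀). From the pair, with r = V₁/V₂ = 0.68674,
ln z₀ = (ln z₁ − r·ln z₂)/(1 − r) = (2.2279 − 0.68674×4.3944)/0.31326 = -2.5218 → z₀ = 0.08032 m
V₃ = V₁ · ln(z₃/z₀)/ln(z₁/z₀) = 20.3 × 7.4563/4.7496 = 31.8681 knots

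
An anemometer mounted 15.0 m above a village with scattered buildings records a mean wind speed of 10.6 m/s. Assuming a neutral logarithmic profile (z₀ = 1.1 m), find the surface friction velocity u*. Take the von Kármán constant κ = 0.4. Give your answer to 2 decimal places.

u* ≈ 1.62 m/s

Log law: V(z) = (u*/κ) · ln(z/z₀) ⇒ u* = κ · V / ln(z/z₀)
u* = 0.4 × 10.6 / ln(15.0/1.1) = 0.4 × 10.6 / 2.6127
   = 4.2400 / 2.6127 = 1.6228 m/s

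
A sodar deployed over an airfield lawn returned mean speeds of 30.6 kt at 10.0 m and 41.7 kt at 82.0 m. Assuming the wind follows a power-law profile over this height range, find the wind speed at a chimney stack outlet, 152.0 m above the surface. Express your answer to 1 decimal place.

First find α: α = ln(V₂/V₁)/ln(z₂/z₁) = ln(41.7/30.6)/ln(82.0/10.0) = 0.30950/2.10413 = 0.1471
Extrapolate from 82.0 m to 152.0 m: V₃ = 41.7 × (152.0/82.0)^0.1471 = 41.7 × 1.0950 = 45.6626 kt

45.7 kt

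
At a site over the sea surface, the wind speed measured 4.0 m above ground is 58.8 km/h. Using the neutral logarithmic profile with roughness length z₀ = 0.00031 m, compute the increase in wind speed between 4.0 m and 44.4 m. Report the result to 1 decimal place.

15.0 km/h

Log law: V₂ = V₁ · ln(z₂/z₀)/ln(z₁/z₀) = 58.8 × 11.8722/9.4652 = 73.7524 km/h
ΔV = 73.7524 − 58.8 = 14.9524 km/h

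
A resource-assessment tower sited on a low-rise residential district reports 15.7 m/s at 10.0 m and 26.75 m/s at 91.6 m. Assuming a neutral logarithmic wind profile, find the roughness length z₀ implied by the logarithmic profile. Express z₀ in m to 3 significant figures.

z₀ ≈ 0.430 m

Log law: V(z) ∝ ln(z/z₀). With r = V₁/V₂ = 15.7/26.75 = 0.58692,
r · ln(z₂/z₀) = ln(z₁/z₀) ⇒ ln z₀ = (ln z₁ − r·ln z₂)/(1 − r)
ln z₀ = (2.30259 − 0.58692×4.51743) / 0.41308 = -0.8443
z₀ = exp(-0.8443) = 0.4299 m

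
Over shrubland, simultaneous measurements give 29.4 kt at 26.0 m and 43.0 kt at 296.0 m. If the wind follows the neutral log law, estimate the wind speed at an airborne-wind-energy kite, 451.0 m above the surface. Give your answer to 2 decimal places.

Log law: V ∝ ln(z/z₀). From the pair, with r = V₁/V₂ = 0.68372,
ln z₀ = (ln z₁ − r·ln z₂)/(1 − r) = (3.2581 − 0.68372×5.6904)/0.31628 = -1.9999 → z₀ = 0.1354 m
V₃ = V₁ · ln(z₃/z₀)/ln(z₁/z₀) = 29.4 × 8.1114/5.2580 = 45.3546 kt

45.35 kt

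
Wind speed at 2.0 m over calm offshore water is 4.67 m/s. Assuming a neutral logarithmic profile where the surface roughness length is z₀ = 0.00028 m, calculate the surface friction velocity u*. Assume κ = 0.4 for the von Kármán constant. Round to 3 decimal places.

u* ≈ 0.211 m/s

Log law: V(z) = (u*/κ) · ln(z/z₀) ⇒ u* = κ · V / ln(z/z₀)
u* = 0.4 × 4.67 / ln(2.0/0.00028) = 0.4 × 4.67 / 8.8739
   = 1.8680 / 8.8739 = 0.2105 m/s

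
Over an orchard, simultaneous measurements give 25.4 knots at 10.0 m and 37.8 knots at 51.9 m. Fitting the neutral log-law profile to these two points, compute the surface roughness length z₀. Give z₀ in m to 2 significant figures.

z₀ ≈ 0.34 m

Log law: V(z) ∝ ln(z/z₀). With r = V₁/V₂ = 25.4/37.8 = 0.67196,
r · ln(z₂/z₀) = ln(z₁/z₀) ⇒ ln z₀ = (ln z₁ − r·ln z₂)/(1 − r)
ln z₀ = (2.30259 − 0.67196×3.94932) / 0.32804 = -1.0706
z₀ = exp(-1.0706) = 0.3428 m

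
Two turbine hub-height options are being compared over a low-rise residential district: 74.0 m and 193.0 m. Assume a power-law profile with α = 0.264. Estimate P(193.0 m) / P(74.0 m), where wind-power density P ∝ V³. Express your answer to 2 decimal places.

Speed ratio: V_B/V_A = (z_B/z_A)^α = (193.0/74.0)^0.264 = (2.6081)^0.264 = 1.28798
Power-density ratio: P_B/P_A = (V_B/V_A)³ = (1.28798)³ = 2.13663

2.14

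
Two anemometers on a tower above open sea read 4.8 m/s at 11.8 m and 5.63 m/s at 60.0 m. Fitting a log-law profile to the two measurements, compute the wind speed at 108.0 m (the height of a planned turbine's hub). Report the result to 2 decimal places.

5.93 m/s

Log law: V ∝ ln(z/z₀). From the pair, with r = V₁/V₂ = 0.85258,
ln z₀ = (ln z₁ − r·ln z₂)/(1 − r) = (2.4681 − 0.85258×4.0943)/0.14742 = -6.9367 → z₀ = 0.0009715 m
V₃ = V₁ · ln(z₃/z₀)/ln(z₁/z₀) = 4.8 × 11.6188/9.4048 = 5.9300 m/s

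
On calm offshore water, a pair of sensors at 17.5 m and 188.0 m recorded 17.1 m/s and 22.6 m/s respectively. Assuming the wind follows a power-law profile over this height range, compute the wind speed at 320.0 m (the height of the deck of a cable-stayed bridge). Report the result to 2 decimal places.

24.06 m/s

First find α: α = ln(V₂/V₁)/ln(z₂/z₁) = ln(22.6/17.1)/ln(188.0/17.5) = 0.27887/2.37424 = 0.1175
Extrapolate from 188.0 m to 320.0 m: V₃ = 22.6 × (320.0/188.0)^0.1175 = 22.6 × 1.0645 = 24.0569 m/s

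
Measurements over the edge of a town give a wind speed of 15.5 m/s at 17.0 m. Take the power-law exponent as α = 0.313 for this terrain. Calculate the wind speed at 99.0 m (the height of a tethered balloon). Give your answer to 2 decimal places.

26.91 m/s

Power-law profile: V₂ = V₁ · (z₂/z₁)^α
V₂ = 15.5 × (99.0/17.0)^0.313 = 15.5 × (5.8235)^0.313
    = 15.5 × 1.7358 = 26.9051 m/s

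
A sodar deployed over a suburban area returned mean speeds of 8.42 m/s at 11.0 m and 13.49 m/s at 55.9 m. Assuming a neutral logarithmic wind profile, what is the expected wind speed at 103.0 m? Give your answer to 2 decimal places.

15.40 m/s

Log law: V ∝ ln(z/z₀). From the pair, with r = V₁/V₂ = 0.62417,
ln z₀ = (ln z₁ − r·ln z₂)/(1 − r) = (2.3979 − 0.62417×4.0236)/0.37583 = -0.3019 → z₀ = 0.7394 m
V₃ = V₁ · ln(z₃/z₀)/ln(z₁/z₀) = 8.42 × 4.9367/2.6998 = 15.3960 m/s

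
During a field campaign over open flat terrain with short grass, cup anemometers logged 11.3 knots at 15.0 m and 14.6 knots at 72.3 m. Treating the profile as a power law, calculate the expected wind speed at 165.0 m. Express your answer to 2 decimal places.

16.70 knots

First find α: α = ln(V₂/V₁)/ln(z₂/z₁) = ln(14.6/11.3)/ln(72.3/15.0) = 0.25622/1.57277 = 0.1629
Extrapolate from 72.3 m to 165.0 m: V₃ = 14.6 × (165.0/72.3)^0.1629 = 14.6 × 1.1439 = 16.7005 knots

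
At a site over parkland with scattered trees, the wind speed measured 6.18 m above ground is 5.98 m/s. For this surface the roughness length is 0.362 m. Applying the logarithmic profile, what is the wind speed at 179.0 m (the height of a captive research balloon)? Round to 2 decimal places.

13.07 m/s

Log law: V(z) ∝ ln(z/z₀), so V₂/V₁ = ln(z₂/z₀) / ln(z₁/z₀).
ln(179.0/0.362) = 6.2035, ln(6.18/0.362) = 2.8374
V₂ = 5.98 × 6.2035/2.8374 = 5.98 × 2.1863 = 13.0741 m/s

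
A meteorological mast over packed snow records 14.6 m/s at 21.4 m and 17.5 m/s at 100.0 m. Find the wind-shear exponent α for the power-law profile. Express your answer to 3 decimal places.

α ≈ 0.118

Power law: V₂/V₁ = (z₂/z₁)^α ⇒ α = ln(V₂/V₁) / ln(z₂/z₁)
α = ln(17.5/14.6) / ln(100.0/21.4) = ln(1.1986) / ln(4.6729)
  = 0.18118 / 1.54178 = 0.11751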